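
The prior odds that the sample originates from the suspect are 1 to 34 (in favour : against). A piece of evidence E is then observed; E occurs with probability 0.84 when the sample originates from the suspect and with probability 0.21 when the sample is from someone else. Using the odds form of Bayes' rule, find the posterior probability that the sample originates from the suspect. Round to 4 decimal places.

Posterior probability ≈ 0.1053

Prior odds = 1/34 = 0.029412.
Likelihood ratio for E = 0.84/0.21 = 4.0000.
Posterior odds = prior odds × LR = 0.11765.
Posterior probability = odds/(1+odds) = 0.11765/1.1176 = 0.1053.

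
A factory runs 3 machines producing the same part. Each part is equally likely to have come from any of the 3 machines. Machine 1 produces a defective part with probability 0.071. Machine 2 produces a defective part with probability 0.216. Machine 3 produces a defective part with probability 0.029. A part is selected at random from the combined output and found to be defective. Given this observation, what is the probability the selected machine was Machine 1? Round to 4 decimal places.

Posterior probability ≈ 0.2247

P(defective|M1) = 0.071; P(defective|M2) = 0.216; P(defective|M3) = 0.029.
Prior × likelihood for each source: 0.333333·0.071=0.02367, 0.333333·0.216=0.07200, 0.333333·0.029=0.009667. Summing gives P(defective) = 0.10533.
P(Machine 1 | defective) = 0.02367 / 0.10533 = 0.2247.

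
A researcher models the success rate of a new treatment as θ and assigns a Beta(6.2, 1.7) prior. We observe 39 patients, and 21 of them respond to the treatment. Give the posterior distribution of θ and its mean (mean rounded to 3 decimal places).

Posterior: Beta(27.2, 19.7); mean ≈ 0.580

The binomial likelihood is conjugate to the Beta prior: with 21 successes and 18 failures, the posterior is Beta(6.2+21, 1.7+18) = Beta(27.2, 19.7).
Posterior mean = α/(α+β) = 27.2/46.9 = 0.580.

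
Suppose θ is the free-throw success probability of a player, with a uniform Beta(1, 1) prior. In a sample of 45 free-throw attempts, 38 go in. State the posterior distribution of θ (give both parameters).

Observing 38 successes and 7 failures updates Beta(1, 1) by adding the success and failure counts to the two shape parameters: α = 1+38 = 39, β = 1+7 = 8.

Posterior: Beta(39, 8)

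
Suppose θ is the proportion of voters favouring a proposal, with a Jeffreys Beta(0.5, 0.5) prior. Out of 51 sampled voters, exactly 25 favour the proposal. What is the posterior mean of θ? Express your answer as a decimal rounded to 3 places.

Observing 25 successes and 26 failures updates Beta(0.5, 0.5) by adding the success and failure counts to the two shape parameters: α = 0.5+25 = 25.5, β = 0.5+26 = 26.5.
E[θ | data] = 25.5/(25.5+26.5) = 0.490.

Posterior mean ≈ 0.490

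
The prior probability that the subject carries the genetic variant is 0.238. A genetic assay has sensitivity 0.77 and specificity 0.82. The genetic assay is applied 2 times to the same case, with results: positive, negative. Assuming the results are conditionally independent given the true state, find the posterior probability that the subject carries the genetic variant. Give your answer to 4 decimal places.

Let H be the event that the subject carries the genetic variant; start with P(H) = 0.238. P('positive'|H) = 0.77, P('positive'|¬H) = 0.18.
Update on result 1 ('positive'): P(H) ← 0.77·0.2380 / (0.77·0.2380 + 0.18·0.7620) = 0.18326/0.32042 = 0.5719.
Update on result 2 ('negative'): P(H) ← 0.23·0.5719 / (0.23·0.5719 + 0.82·0.4281) = 0.13155/0.48256 = 0.2726.

Posterior P(H) ≈ 0.2726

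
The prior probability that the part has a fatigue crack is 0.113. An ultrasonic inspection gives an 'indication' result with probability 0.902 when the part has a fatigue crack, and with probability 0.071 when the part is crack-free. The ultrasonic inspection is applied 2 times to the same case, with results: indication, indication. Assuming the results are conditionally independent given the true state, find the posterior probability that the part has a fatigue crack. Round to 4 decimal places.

With H the event that the part has a fatigue crack, the joint likelihood of the observed sequence is P(data|H) = 0.902·0.902 = 0.81360 and P(data|¬H) = 0.071·0.071 = 0.0050410.
Bayes: P(H|data) = 0.113·0.81360 / (0.113·0.81360 + 0.887·0.0050410) = 0.091937/0.096409 = 0.9536.

Posterior P(H) ≈ 0.9536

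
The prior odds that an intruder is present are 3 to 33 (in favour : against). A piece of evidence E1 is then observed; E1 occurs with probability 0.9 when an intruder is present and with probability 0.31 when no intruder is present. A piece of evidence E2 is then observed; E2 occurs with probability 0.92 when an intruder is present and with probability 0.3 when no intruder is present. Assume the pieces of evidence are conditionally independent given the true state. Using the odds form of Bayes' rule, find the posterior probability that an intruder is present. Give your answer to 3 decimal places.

Prior odds = 3/33 = 0.090909. In log-odds, ln(0.090909) = -2.3979.
Add log likelihood ratios: ln(2.9032) + ln(3.0667) = 2.1864.
Posterior log-odds = -0.21148, so posterior odds = exp(-0.21148) = 0.80938. Converting, P(H|E) = 0.80938/1.8094 = 0.447.

Posterior probability ≈ 0.447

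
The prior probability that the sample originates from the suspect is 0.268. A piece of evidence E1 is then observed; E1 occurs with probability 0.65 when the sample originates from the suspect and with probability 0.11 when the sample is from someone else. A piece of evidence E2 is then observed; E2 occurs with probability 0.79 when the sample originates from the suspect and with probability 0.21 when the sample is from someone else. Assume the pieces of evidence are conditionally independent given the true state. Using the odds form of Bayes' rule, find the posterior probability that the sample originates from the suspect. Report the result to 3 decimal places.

Prior odds = 0.268/(1−0.268) = 0.36612.
Likelihood ratio for E1 = 0.65/0.11 = 5.9091.
Likelihood ratio for E2 = 0.79/0.21 = 3.7619.
Posterior odds = prior odds × LR₁ × LR₂ = 8.1386.
Posterior probability = odds/(1+odds) = 8.1386/9.1386 = 0.891.

Posterior probability ≈ 0.891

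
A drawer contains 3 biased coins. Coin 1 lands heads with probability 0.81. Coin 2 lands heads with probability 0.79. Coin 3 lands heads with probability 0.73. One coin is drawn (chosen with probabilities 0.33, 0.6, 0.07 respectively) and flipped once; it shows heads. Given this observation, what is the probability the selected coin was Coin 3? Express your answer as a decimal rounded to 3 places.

Tabulate prior·likelihood by source: [1] prior 0.33, lik 0.81, product 0.2673; [2] prior 0.6, lik 0.79, product 0.4740; [3] prior 0.07, lik 0.73, product 0.05110.
Normalizing constant = 0.79240; the posterior for Coin 3 is its product over the sum, 0.05110/0.79240 = 0.064.

Posterior probability ≈ 0.064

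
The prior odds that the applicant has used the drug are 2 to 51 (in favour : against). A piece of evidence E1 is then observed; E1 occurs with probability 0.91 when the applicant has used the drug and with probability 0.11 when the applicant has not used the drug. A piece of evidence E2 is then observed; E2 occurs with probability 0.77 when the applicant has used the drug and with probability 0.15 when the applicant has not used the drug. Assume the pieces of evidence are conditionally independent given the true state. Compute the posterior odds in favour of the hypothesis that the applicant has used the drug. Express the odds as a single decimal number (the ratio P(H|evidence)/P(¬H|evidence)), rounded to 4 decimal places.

Prior odds = 2/51 = 0.039216. In log-odds, ln(0.039216) = -3.2387.
Add log likelihood ratios: ln(8.2727) + ln(5.1333) = 3.7487.
Posterior log-odds = 0.51004, so posterior odds = exp(0.51004) = 1.6654.

Posterior odds ≈ 1.6654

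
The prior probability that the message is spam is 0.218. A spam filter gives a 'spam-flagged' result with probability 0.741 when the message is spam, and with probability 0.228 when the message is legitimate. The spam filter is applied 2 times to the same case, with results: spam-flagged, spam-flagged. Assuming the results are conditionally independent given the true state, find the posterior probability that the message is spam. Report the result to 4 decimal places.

Posterior P(H) ≈ 0.7465

With H the event that the message is spam, the joint likelihood of the observed sequence is P(data|H) = 0.741·0.741 = 0.54908 and P(data|¬H) = 0.228·0.228 = 0.051984.
Bayes: P(H|data) = 0.218·0.54908 / (0.218·0.54908 + 0.782·0.051984) = 0.11970/0.16035 = 0.7465.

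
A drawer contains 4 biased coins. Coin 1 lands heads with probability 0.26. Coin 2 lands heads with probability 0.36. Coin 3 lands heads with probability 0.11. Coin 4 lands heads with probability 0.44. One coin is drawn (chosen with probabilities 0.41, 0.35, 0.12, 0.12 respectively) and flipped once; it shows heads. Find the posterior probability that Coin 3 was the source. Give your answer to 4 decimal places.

P(heads|C1) = 0.26; P(heads|C2) = 0.36; P(heads|C3) = 0.11; P(heads|C4) = 0.44.
Prior × likelihood for each source: 0.41·0.26=0.1066, 0.35·0.36=0.1260, 0.12·0.11=0.01320, 0.12·0.44=0.05280. Summing gives P(heads) = 0.29860.
P(Coin 3 | heads) = 0.01320 / 0.29860 = 0.0442.

Posterior probability ≈ 0.0442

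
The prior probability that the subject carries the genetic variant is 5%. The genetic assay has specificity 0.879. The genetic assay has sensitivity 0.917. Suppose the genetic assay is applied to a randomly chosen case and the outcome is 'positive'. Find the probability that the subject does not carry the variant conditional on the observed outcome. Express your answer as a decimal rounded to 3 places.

P(¬H | E) ≈ 0.715

Let H be the event that the subject carries the genetic variant. P(H) = 0.05, so P(¬H) = 0.95. With E the 'positive' result, P(E|H) = 0.917 and P(E|¬H) = 0.121.
P(E) = 0.917·0.05 + 0.121·0.95 = 0.045850 + 0.11495 = 0.16080.
By Bayes' theorem, P(H|E) = 0.045850 / 0.16080 = 0.285. Hence P(¬H|E) = 1 − 0.285 = 0.715.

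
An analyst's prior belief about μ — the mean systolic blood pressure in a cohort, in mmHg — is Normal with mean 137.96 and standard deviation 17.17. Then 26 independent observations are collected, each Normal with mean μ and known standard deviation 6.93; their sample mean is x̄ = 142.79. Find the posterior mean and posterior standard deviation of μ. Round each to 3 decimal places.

Posterior mean ≈ 142.760; posterior SD ≈ 1.355

Prior precision 1/τ₀² = 1/17.17² = 0.00339203; data precision n/σ² = 26/6.93² = 0.541386.
Posterior precision = 0.00339203 + 0.541386 = 0.544778, giving posterior SD = 1/√0.544778 = 1.355.
Posterior mean = (0.00339203·137.96 + 0.541386·142.79) / 0.544778 = 142.760.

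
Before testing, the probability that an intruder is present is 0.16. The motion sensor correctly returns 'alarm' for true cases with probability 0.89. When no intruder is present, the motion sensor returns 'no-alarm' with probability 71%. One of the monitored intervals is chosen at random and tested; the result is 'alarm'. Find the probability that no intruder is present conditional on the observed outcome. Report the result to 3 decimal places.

Let H be the event that an intruder is present. P(H) = 0.16, so P(¬H) = 0.84. With E the 'alarm' result, P(E|H) = 0.89 and P(E|¬H) = 0.29.
P(E) = 0.89·0.16 + 0.29·0.84 = 0.14240 + 0.24360 = 0.38600.
By Bayes' theorem, P(H|E) = 0.14240 / 0.38600 = 0.369. Hence P(¬H|E) = 1 − 0.369 = 0.631.

P(¬H | E) ≈ 0.631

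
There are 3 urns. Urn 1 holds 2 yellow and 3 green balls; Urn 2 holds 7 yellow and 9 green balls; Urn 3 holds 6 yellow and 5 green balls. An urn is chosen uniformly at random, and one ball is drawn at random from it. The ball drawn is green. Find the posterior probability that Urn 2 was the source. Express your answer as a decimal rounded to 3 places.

Tabulate prior·likelihood by source: [1] prior 0.333333, lik 0.6, product 0.2000; [2] prior 0.333333, lik 0.5625, product 0.1875; [3] prior 0.333333, lik 0.4545, product 0.1515.
Normalizing constant = 0.53902; the posterior for Urn 2 is its product over the sum, 0.1875/0.53902 = 0.348.

Posterior probability ≈ 0.348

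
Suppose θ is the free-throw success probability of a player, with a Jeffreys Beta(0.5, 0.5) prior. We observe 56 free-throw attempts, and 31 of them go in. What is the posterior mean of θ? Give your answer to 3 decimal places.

Observing 31 successes and 25 failures updates Beta(0.5, 0.5) by adding the success and failure counts to the two shape parameters: α = 0.5+31 = 31.5, β = 0.5+25 = 25.5.
Posterior mean = α/(α+β) = 31.5/57 = 0.553.

Posterior mean ≈ 0.553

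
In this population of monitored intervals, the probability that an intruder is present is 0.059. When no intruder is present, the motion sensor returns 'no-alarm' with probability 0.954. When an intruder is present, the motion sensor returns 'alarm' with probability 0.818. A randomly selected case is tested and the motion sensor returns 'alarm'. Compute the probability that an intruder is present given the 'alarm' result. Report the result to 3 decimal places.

P(H | E) ≈ 0.527

Let H be the event that an intruder is present. P(H) = 0.059, so P(¬H) = 0.941. With E the 'alarm' result, P(E|H) = 0.818 and P(E|¬H) = 0.046.
P(E) = 0.818·0.059 + 0.046·0.941 = 0.048262 + 0.043286 = 0.091548.
By Bayes' theorem, P(H|E) = 0.048262 / 0.091548 = 0.527.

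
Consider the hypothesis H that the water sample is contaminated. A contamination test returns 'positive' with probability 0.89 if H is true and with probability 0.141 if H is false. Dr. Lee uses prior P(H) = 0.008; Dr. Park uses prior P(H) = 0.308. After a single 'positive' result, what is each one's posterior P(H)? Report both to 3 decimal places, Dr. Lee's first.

Dr. Lee: 0.048; Dr. Park: 0.737

The likelihood ratio for a 'positive' result is 0.89/0.141 = 6.3121.
Dr. Lee: prior odds 0.008/0.992 = 0.0080645; posterior odds 0.050904; posterior probability 0.048.
Dr. Park: prior odds 0.308/0.692 = 0.44509; posterior odds 2.8094; posterior probability 0.737.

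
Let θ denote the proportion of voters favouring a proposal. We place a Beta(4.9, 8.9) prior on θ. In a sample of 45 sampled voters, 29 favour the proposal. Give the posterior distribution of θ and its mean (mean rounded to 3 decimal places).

The binomial likelihood is conjugate to the Beta prior: with 29 successes and 16 failures, the posterior is Beta(4.9+29, 8.9+16) = Beta(33.9, 24.9).
Posterior mean = α/(α+β) = 33.9/58.8 = 0.577.

Posterior: Beta(33.9, 24.9); mean ≈ 0.577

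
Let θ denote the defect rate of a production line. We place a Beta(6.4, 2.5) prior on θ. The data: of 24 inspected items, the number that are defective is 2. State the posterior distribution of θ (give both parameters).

The binomial likelihood is conjugate to the Beta prior: with 2 successes and 22 failures, the posterior is Beta(6.4+2, 2.5+22) = Beta(8.4, 24.5).

Posterior: Beta(8.4, 24.5)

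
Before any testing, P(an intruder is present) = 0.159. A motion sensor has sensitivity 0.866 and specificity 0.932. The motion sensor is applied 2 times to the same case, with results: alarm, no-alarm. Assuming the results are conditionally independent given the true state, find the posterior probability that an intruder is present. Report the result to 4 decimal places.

Posterior P(H) ≈ 0.2572

Let H be the event that an intruder is present; start with P(H) = 0.159. P('alarm'|H) = 0.866, P('alarm'|¬H) = 0.068.
Update on result 1 ('alarm'): P(H) ← 0.866·0.1590 / (0.866·0.1590 + 0.068·0.8410) = 0.13769/0.19488 = 0.7066.
Update on result 2 ('no-alarm'): P(H) ← 0.134·0.7066 / (0.134·0.7066 + 0.932·0.2934) = 0.094678/0.36817 = 0.2572.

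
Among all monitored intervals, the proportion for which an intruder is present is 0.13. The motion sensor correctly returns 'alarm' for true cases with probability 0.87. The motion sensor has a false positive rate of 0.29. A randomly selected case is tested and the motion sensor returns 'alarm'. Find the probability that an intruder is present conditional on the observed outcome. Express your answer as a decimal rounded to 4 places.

Let H be the event that an intruder is present. P(H) = 0.13, so P(¬H) = 0.87. With E the 'alarm' result, P(E|H) = 0.87 and P(E|¬H) = 0.29.
P(E) = 0.87·0.13 + 0.29·0.87 = 0.11310 + 0.25230 = 0.36540.
By Bayes' theorem, P(H|E) = 0.11310 / 0.36540 = 0.3095.

P(H | E) ≈ 0.3095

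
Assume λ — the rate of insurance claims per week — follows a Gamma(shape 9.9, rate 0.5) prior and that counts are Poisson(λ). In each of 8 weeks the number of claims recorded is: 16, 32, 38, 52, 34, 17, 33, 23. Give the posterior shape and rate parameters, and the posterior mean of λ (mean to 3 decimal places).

Posterior: Gamma(shape=254.9, rate=8.5); mean ≈ 29.988

The Poisson likelihood adds the total count to the shape and the number of exposure periods to the rate. Here ∑xᵢ = 245 and n = 8, so shape 9.9→254.9 and rate 0.5→8.5.
Posterior mean = shape/rate = 254.9/8.5 = 29.988.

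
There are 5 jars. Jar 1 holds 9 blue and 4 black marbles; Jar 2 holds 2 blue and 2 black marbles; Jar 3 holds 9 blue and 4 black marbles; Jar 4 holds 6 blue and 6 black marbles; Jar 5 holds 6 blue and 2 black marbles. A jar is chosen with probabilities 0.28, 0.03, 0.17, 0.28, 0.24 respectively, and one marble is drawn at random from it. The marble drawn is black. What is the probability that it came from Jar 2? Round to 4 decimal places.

Posterior probability ≈ 0.0424

P(black|Jar 1) = 0.3077; P(black|Jar 2) = 0.5; P(black|Jar 3) = 0.3077; P(black|Jar 4) = 0.5; P(black|Jar 5) = 0.25.
Prior × likelihood for each source: 0.28·0.3077=0.08615, 0.03·0.5=0.01500, 0.17·0.3077=0.05231, 0.28·0.5=0.1400, 0.24·0.25=0.06000. Summing gives P(black) = 0.35346.
P(Jar 2 | black) = 0.01500 / 0.35346 = 0.0424.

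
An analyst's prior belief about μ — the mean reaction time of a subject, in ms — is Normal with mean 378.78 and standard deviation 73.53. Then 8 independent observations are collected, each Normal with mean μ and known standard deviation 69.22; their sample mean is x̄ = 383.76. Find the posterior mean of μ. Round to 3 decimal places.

Posterior mean ≈ 383.263

Prior precision 1/τ₀² = 1/73.53² = 0.00018496; data precision n/σ² = 8/69.22² = 0.00166966.
Posterior precision = 0.00018496 + 0.00166966 = 0.00185461.
Posterior mean = (0.00018496·378.78 + 0.00166966·383.76) / 0.00185461 = 383.263.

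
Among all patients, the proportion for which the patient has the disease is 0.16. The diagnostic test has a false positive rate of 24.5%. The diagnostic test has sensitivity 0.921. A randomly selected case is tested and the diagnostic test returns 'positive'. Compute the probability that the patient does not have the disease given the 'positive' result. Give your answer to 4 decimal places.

Write H for 'the patient has the disease'. Prior odds H:¬H = 0.16/0.84 = 0.19048. For the 'positive' outcome, the likelihood ratio is 0.921/0.245 = 3.7592.
Posterior odds = 0.19048 × 3.7592 = 0.71603, so P(H|E) = 0.71603/(1+0.71603) = 0.4173. Then P(¬H|E) = 1 − 0.4173 = 0.5827.

P(¬H | E) ≈ 0.5827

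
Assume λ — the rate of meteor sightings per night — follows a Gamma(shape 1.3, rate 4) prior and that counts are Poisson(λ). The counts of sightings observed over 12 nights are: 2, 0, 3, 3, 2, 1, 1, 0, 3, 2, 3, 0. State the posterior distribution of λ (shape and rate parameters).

Posterior: Gamma(shape=21.3, rate=16)

The Poisson likelihood adds the total count to the shape and the number of exposure periods to the rate. Here ∑xᵢ = 20 and n = 12, so shape 1.3→21.3 and rate 4→16.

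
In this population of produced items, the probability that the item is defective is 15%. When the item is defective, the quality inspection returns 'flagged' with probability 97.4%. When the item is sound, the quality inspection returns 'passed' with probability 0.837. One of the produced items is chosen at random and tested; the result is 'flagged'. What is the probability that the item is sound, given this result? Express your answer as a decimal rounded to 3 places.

P(¬H | E) ≈ 0.487

Write H for 'the item is defective'. Prior odds H:¬H = 0.15/0.85 = 0.17647. For the 'flagged' outcome, the likelihood ratio is 0.974/0.163 = 5.9755.
Posterior odds = 0.17647 × 5.9755 = 1.0545, so P(H|E) = 1.0545/(1+1.0545) = 0.513. Then P(¬H|E) = 1 − 0.513 = 0.487.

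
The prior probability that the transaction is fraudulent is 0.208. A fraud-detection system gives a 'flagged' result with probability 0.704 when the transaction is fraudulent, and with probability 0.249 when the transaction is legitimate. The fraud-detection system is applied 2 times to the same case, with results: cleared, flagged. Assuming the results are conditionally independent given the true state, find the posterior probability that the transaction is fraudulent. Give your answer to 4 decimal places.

With H the event that the transaction is fraudulent, the joint likelihood of the observed sequence is P(data|H) = 0.296·0.704 = 0.20838 and P(data|¬H) = 0.751·0.249 = 0.18700.
Bayes: P(H|data) = 0.208·0.20838 / (0.208·0.20838 + 0.792·0.18700) = 0.043344/0.19145 = 0.2264.

Posterior P(H) ≈ 0.2264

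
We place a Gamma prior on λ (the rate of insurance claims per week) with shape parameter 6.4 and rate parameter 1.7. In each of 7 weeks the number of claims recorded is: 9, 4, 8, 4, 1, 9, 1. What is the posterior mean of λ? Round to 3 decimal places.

Total count ∑xᵢ = 36 over n = 7 weeks.
Gamma is conjugate to the Poisson likelihood: posterior is Gamma(shape = 6.4+36 = 42.4, rate = 1.7+7 = 8.7).
E[λ | data] = 42.4/8.7 = 4.874.

Posterior mean ≈ 4.874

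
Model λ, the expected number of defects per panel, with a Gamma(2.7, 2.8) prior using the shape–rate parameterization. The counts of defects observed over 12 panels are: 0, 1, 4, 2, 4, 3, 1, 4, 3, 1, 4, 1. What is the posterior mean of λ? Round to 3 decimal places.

Posterior mean ≈ 2.074

The Poisson likelihood adds the total count to the shape and the number of exposure periods to the rate. Here ∑xᵢ = 28 and n = 12, so shape 2.7→30.7 and rate 2.8→14.8.
E[λ | data] = 30.7/14.8 = 2.074.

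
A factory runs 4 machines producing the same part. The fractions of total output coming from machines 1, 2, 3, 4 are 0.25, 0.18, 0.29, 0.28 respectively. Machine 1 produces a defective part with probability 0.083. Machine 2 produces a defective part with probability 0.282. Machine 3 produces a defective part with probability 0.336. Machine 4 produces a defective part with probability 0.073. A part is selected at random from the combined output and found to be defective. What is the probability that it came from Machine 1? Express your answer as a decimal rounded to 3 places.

P(defective|M1) = 0.083; P(defective|M2) = 0.282; P(defective|M3) = 0.336; P(defective|M4) = 0.073.
Prior × likelihood for each source: 0.25·0.083=0.02075, 0.18·0.282=0.05076, 0.29·0.336=0.09744, 0.28·0.073=0.02044. Summing gives P(defective) = 0.18939.
P(Machine 1 | defective) = 0.02075 / 0.18939 = 0.110.

Posterior probability ≈ 0.110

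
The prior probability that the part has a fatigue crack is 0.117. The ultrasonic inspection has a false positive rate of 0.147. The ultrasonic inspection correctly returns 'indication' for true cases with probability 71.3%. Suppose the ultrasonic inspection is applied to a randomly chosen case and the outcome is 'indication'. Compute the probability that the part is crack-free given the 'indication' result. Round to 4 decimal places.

P(¬H | E) ≈ 0.6088

Write H for 'the part has a fatigue crack'. Prior odds H:¬H = 0.117/0.883 = 0.13250. For the 'indication' outcome, the likelihood ratio is 0.713/0.147 = 4.8503.
Posterior odds = 0.13250 × 4.8503 = 0.64268, so P(H|E) = 0.64268/(1+0.64268) = 0.3912. Then P(¬H|E) = 1 − 0.3912 = 0.6088.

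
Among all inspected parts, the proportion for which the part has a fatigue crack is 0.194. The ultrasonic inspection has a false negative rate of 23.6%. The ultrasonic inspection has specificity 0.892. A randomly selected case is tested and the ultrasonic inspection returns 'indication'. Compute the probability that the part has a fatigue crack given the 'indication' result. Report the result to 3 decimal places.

Let H be the event that the part has a fatigue crack. P(H) = 0.194, so P(¬H) = 0.806. With E the 'indication' result, P(E|H) = 0.764 and P(E|¬H) = 0.108.
P(E) = 0.764·0.194 + 0.108·0.806 = 0.14822 + 0.087048 = 0.23526.
By Bayes' theorem, P(H|E) = 0.14822 / 0.23526 = 0.630.

P(H | E) ≈ 0.630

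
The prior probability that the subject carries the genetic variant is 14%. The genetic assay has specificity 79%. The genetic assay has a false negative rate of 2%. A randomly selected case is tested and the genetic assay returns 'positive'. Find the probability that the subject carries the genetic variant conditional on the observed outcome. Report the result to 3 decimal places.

Let H be the event that the subject carries the genetic variant. P(H) = 0.14, so P(¬H) = 0.86. With E the 'positive' result, P(E|H) = 0.98 and P(E|¬H) = 0.21.
P(E) = 0.98·0.14 + 0.21·0.86 = 0.13720 + 0.18060 = 0.31780.
By Bayes' theorem, P(H|E) = 0.13720 / 0.31780 = 0.432.

P(H | E) ≈ 0.432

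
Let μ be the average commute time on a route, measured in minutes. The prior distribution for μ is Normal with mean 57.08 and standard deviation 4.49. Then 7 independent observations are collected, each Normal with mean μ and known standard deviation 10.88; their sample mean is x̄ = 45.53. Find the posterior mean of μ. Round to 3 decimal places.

Posterior mean ≈ 50.799

Prior precision 1/τ₀² = 1/4.49² = 0.0496029; data precision n/σ² = 7/10.88² = 0.0591344.
Posterior precision = 0.0496029 + 0.0591344 = 0.108737.
Posterior mean = (0.0496029·57.08 + 0.0591344·45.53) / 0.108737 = 50.799.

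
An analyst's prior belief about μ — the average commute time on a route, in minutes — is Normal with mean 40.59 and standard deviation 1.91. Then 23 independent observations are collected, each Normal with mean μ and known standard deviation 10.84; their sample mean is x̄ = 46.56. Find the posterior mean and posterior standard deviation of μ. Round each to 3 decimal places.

Posterior mean ≈ 43.077; posterior SD ≈ 1.459

Prior precision 1/τ₀² = 1/1.91² = 0.274115; data precision n/σ² = 23/10.84² = 0.195735.
Posterior precision = 0.274115 + 0.195735 = 0.469851, giving posterior SD = 1/√0.469851 = 1.459.
Posterior mean = (0.274115·40.59 + 0.195735·46.56) / 0.469851 = 43.077.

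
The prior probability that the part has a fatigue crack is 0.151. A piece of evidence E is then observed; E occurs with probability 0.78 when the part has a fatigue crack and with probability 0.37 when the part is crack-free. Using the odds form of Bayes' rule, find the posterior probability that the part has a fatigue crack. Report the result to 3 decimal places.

Prior odds = 0.151/(1−0.151) = 0.17786. In log-odds, ln(0.17786) = -1.7268.
Add log likelihood ratio: ln(2.1081) = 0.74579.
Posterior log-odds = -0.98099, so posterior odds = exp(-0.98099) = 0.37494. Converting, P(H|E) = 0.37494/1.3749 = 0.273.

Posterior probability ≈ 0.273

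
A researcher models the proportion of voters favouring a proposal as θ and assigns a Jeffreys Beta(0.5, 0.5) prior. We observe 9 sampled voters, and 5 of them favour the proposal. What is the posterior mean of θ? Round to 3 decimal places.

Observing 5 successes and 4 failures updates Beta(0.5, 0.5) by adding the success and failure counts to the two shape parameters: α = 0.5+5 = 5.5, β = 0.5+4 = 4.5.
Posterior mean = α/(α+β) = 5.5/10 = 0.550.

Posterior mean ≈ 0.550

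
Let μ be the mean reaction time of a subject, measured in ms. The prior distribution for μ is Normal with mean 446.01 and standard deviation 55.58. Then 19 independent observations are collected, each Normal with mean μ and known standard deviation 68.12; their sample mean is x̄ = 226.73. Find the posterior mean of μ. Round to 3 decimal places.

Posterior mean ≈ 242.796

Prior precision 1/τ₀² = 1/55.58² = 0.00032372; data precision n/σ² = 19/68.12² = 0.00409453.
Posterior precision = 0.00032372 + 0.00409453 = 0.00441825.
Posterior mean = (0.00032372·446.01 + 0.00409453·226.73) / 0.00441825 = 242.796.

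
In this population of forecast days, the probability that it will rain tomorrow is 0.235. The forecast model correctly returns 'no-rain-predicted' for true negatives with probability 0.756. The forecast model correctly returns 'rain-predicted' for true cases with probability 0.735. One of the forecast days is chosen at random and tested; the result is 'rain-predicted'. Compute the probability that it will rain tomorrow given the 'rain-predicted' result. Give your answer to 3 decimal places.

P(H | E) ≈ 0.481

Let H be the event that it will rain tomorrow. P(H) = 0.235, so P(¬H) = 0.765. With E the 'rain-predicted' result, P(E|H) = 0.735 and P(E|¬H) = 0.244.
P(E) = 0.735·0.235 + 0.244·0.765 = 0.17272 + 0.18666 = 0.35938.
By Bayes' theorem, P(H|E) = 0.17272 / 0.35938 = 0.481.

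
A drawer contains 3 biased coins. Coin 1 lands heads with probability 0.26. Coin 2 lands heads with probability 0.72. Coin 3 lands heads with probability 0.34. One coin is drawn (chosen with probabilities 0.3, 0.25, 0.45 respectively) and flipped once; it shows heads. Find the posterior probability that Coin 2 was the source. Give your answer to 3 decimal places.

Tabulate prior·likelihood by source: [1] prior 0.3, lik 0.26, product 0.07800; [2] prior 0.25, lik 0.72, product 0.1800; [3] prior 0.45, lik 0.34, product 0.1530.
Normalizing constant = 0.41100; the posterior for Coin 2 is its product over the sum, 0.1800/0.41100 = 0.438.

Posterior probability ≈ 0.438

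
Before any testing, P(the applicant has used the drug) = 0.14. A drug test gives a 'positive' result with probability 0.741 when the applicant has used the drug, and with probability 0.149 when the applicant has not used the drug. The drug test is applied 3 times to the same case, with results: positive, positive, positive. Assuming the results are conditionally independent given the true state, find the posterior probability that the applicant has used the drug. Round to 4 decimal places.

Posterior P(H) ≈ 0.9524

Let H be the event that the applicant has used the drug; start with P(H) = 0.14. P('positive'|H) = 0.741, P('positive'|¬H) = 0.149.
Update on result 1 ('positive'): P(H) ← 0.741·0.1400 / (0.741·0.1400 + 0.149·0.8600) = 0.10374/0.23188 = 0.4474.
Update on result 2 ('positive'): P(H) ← 0.741·0.4474 / (0.741·0.4474 + 0.149·0.5526) = 0.33151/0.41385 = 0.8010.
Update on result 3 ('positive'): P(H) ← 0.741·0.8010 / (0.741·0.8010 + 0.149·0.1990) = 0.59357/0.62322 = 0.9524.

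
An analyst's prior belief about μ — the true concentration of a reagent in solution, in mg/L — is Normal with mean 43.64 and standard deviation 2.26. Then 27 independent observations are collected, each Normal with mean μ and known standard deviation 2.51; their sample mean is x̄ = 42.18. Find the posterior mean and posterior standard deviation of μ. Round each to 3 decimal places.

Prior precision 1/τ₀² = 1/2.26² = 0.195787; data precision n/σ² = 27/2.51² = 4.28565.
Posterior precision = 0.195787 + 4.28565 = 4.48143, giving posterior SD = 1/√4.48143 = 0.472.
Posterior mean = (0.195787·43.64 + 4.28565·42.18) / 4.48143 = 42.244.

Posterior mean ≈ 42.244; posterior SD ≈ 0.472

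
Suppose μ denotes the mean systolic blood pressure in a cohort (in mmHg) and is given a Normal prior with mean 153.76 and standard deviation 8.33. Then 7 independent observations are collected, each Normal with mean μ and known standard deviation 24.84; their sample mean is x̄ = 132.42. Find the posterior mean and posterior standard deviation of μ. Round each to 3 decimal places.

Posterior mean ≈ 144.360; posterior SD ≈ 6.231

With known σ, the Normal prior is conjugate. Weight on the data is w = (n/σ²)/(n/σ² + 1/τ₀²) = 0.0113447/(0.0113447+0.0144115) = 0.44047.
Posterior mean = w·x̄ + (1−w)·μ₀ = 0.44047·132.42 + 0.55953·153.76 = 144.360. Posterior variance = 1/(0.0113447+0.0144115) = 38.8255, so SD = 6.231.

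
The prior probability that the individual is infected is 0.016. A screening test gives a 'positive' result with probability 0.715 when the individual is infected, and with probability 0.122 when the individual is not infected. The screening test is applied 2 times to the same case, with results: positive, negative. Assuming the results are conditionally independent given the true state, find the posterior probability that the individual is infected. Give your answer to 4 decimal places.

Posterior P(H) ≈ 0.0300

Let H be the event that the individual is infected; start with P(H) = 0.016. P('positive'|H) = 0.715, P('positive'|¬H) = 0.122.
Update on result 1 ('positive'): P(H) ← 0.715·0.0160 / (0.715·0.0160 + 0.122·0.9840) = 0.011440/0.13149 = 0.0870.
Update on result 2 ('negative'): P(H) ← 0.285·0.0870 / (0.285·0.0870 + 0.878·0.9130) = 0.024796/0.82641 = 0.0300.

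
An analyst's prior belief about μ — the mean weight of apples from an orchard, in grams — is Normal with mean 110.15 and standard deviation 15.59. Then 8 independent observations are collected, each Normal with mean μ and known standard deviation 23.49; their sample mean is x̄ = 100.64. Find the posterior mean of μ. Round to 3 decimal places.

Posterior mean ≈ 102.742

With known σ, the Normal prior is conjugate. Weight on the data is w = (n/σ²)/(n/σ² + 1/τ₀²) = 0.0144985/(0.0144985+0.00411441) = 0.77895.
Posterior mean = w·x̄ + (1−w)·μ₀ = 0.77895·100.64 + 0.22105·110.15 = 102.742.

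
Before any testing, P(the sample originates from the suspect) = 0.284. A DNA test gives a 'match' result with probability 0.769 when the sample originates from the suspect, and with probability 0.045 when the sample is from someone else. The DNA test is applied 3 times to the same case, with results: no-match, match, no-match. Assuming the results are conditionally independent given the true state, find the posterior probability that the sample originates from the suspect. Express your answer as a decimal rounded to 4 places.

Posterior P(H) ≈ 0.2840

With H the event that the sample originates from the suspect, the joint likelihood of the observed sequence is P(data|H) = 0.231·0.769·0.231 = 0.041035 and P(data|¬H) = 0.955·0.045·0.955 = 0.041041.
Bayes: P(H|data) = 0.284·0.041035 / (0.284·0.041035 + 0.716·0.041041) = 0.011654/0.041039 = 0.2840.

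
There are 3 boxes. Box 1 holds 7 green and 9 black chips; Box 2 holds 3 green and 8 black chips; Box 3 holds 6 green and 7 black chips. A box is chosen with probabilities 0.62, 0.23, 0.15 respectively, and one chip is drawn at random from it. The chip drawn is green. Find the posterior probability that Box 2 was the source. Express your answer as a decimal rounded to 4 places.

Tabulate prior·likelihood by source: [1] prior 0.62, lik 0.4375, product 0.2712; [2] prior 0.23, lik 0.2727, product 0.06273; [3] prior 0.15, lik 0.4615, product 0.06923.
Normalizing constant = 0.40321; the posterior for Box 2 is its product over the sum, 0.06273/0.40321 = 0.1556.

Posterior probability ≈ 0.1556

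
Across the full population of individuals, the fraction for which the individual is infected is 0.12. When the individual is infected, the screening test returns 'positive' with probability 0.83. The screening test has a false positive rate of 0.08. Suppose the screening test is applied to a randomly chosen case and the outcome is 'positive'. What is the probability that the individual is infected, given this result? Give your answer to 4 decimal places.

P(H | E) ≈ 0.5859

Write H for 'the individual is infected'. Prior odds H:¬H = 0.12/0.88 = 0.13636. For the 'positive' outcome, the likelihood ratio is 0.83/0.08 = 10.375.
Posterior odds = 0.13636 × 10.375 = 1.4148, so P(H|E) = 1.4148/(1+1.4148) = 0.5859.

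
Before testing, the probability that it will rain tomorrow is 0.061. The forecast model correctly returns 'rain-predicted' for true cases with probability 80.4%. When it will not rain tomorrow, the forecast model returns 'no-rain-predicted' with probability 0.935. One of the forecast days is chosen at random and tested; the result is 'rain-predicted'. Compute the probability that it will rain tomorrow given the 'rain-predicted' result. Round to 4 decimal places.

Let H be the event that it will rain tomorrow. P(H) = 0.061, so P(¬H) = 0.939. With E the 'rain-predicted' result, P(E|H) = 0.804 and P(E|¬H) = 0.065.
P(E) = 0.804·0.061 + 0.065·0.939 = 0.049044 + 0.061035 = 0.11008.
By Bayes' theorem, P(H|E) = 0.049044 / 0.11008 = 0.4455.

P(H | E) ≈ 0.4455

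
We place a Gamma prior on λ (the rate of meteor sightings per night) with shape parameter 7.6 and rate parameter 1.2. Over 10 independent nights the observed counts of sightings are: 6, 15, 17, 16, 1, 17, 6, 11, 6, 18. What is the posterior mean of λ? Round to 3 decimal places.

The Poisson likelihood adds the total count to the shape and the number of exposure periods to the rate. Here ∑xᵢ = 113 and n = 10, so shape 7.6→120.6 and rate 1.2→11.2.
Posterior mean = shape/rate = 120.6/11.2 = 10.768.

Posterior mean ≈ 10.768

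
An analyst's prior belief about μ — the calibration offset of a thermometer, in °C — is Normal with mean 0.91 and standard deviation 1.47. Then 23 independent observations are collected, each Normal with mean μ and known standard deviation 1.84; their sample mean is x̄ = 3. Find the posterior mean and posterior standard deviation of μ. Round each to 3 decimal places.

Posterior mean ≈ 2.867; posterior SD ≈ 0.371

Prior precision 1/τ₀² = 1/1.47² = 0.462770; data precision n/σ² = 23/1.84² = 6.79348.
Posterior precision = 0.462770 + 6.79348 = 7.25625, giving posterior SD = 1/√7.25625 = 0.371.
Posterior mean = (0.462770·0.91 + 6.79348·3) / 7.25625 = 2.867.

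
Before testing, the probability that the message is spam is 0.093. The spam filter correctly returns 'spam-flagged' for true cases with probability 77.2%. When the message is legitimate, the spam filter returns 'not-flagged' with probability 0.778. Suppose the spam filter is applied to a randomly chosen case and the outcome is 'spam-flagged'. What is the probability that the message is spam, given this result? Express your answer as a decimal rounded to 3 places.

P(H | E) ≈ 0.263

Write H for 'the message is spam'. Prior odds H:¬H = 0.093/0.907 = 0.10254. For the 'spam-flagged' outcome, the likelihood ratio is 0.772/0.222 = 3.4775.
Posterior odds = 0.10254 × 3.4775 = 0.35657, so P(H|E) = 0.35657/(1+0.35657) = 0.263.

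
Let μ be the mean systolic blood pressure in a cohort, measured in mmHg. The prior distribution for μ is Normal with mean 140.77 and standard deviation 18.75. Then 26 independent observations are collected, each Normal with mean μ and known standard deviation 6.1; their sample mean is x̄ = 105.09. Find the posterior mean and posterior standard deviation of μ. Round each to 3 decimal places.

Prior precision 1/τ₀² = 1/18.75² = 0.00284444; data precision n/σ² = 26/6.1² = 0.698737.
Posterior precision = 0.00284444 + 0.698737 = 0.701581, giving posterior SD = 1/√0.701581 = 1.194.
Posterior mean = (0.00284444·140.77 + 0.698737·105.09) / 0.701581 = 105.235.

Posterior mean ≈ 105.235; posterior SD ≈ 1.194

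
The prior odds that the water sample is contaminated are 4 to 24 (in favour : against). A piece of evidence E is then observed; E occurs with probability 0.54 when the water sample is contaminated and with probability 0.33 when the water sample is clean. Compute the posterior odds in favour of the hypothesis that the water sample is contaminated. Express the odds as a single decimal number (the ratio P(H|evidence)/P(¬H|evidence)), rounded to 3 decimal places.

Prior odds = 4/24 = 0.16667.
Likelihood ratio for E = 0.54/0.33 = 1.6364.
Posterior odds = prior odds × LR = 0.27273.

Posterior odds ≈ 0.273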